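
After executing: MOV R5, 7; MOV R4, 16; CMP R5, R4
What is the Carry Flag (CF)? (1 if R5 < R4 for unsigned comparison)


Register state trace:
  MOV R5, 7  → R5 = 7
  MOV R4, 16  → R4 = 16
  CMP R5, R4  → unsigned 7 - 16: borrow occurs
  7 < 16, so CF = 1
CF = 1

1


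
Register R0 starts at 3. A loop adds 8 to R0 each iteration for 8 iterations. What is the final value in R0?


Starting value: R0 = 3
  Iter 1: R0 = 3 + 8 = 11
  Iter 2: R0 = 11 + 8 = 19
  Iter 3: R0 = 19 + 8 = 27
  Iter 4: R0 = 27 + 8 = 35
  Iter 5: R0 = 35 + 8 = 43
  Iter 6: R0 = 43 + 8 = 51
  Iter 7: R0 = 51 + 8 = 59
  Iter 8: R0 = 59 + 8 = 67
Final: R0 = 67

67


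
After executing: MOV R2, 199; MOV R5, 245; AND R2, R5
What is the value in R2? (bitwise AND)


Register state trace:
  MOV R2, 199  → R2 = 199 (0b11000111)
  MOV R5, 245  → R5 = 245 (0b11110101)
  AND R2, R5  → R2 = 199 AND 245 = 197 (0b11000101)
Final: R2 = 197

197


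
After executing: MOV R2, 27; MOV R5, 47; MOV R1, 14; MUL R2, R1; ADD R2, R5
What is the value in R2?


Register state trace:
  MOV R2, 27  → R2 = 27
  MOV R5, 47  → R5 = 47
  MOV R1, 14  → R1 = 14
  MUL R2, R1  → R2 = 27 * 14 = 378
  ADD R2, R5  → R2 = 378 + 47 = 425
Final: R2 = 425

425


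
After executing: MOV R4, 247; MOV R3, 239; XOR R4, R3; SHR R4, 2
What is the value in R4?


Register state trace:
  MOV R4, 247  → R4 = 247 (0b11110111)
  MOV R3, 239  → R3 = 239 (0b11101111)
  XOR R4, R3  → R4 = 247 XOR 239 = 24 (0b00011000)
  SHR R4, 2  → R4 = 24 >> 2 = 6
Final: R4 = 6

6


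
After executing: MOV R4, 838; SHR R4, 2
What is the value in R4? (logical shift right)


Register state trace:
  MOV R4, 838  → R4 = 838
  SHR R4, 2  → R4 = 838 >> 2 = 838 // 2^2 = 209
Final: R4 = 209

209


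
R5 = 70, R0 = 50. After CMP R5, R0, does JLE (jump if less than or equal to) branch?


Trace:
  R5 = 70, R0 = 50
  CMP R5, R0  → compares 70 vs 50
  JLE checks: is 70 less than or equal to 50?
  70 > 50, so condition is false
Branch taken: No

No


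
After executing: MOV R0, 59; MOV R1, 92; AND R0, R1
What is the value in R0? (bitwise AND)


Register state trace:
  MOV R0, 59  → R0 = 59 (0b00111011)
  MOV R1, 92  → R1 = 92 (0b01011100)
  AND R0, R1  → R0 = 59 AND 92 = 24 (0b00011000)
Final: R0 = 24

24


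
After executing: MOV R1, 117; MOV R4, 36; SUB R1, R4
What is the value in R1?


Register state trace:
  MOV R1, 117  → R1 = 117
  MOV R4, 36  → R4 = 36
  SUB R1, R4  → R1 = 117 - 36 = 81
Final: R1 = 81

81


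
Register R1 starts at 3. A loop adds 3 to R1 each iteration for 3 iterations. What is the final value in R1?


Starting value: R1 = 3
  Iter 1: R1 = 3 + 3 = 6
  Iter 2: R1 = 6 + 3 = 9
  Iter 3: R1 = 9 + 3 = 12
Final: R1 = 12

12


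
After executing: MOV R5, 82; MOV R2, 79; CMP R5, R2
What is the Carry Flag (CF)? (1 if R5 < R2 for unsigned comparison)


Register state trace:
  MOV R5, 82  → R5 = 82
  MOV R2, 79  → R2 = 79
  CMP R5, R2  → unsigned 82 - 79: no borrow
  82 >= 79, so CF = 0
CF = 0

0


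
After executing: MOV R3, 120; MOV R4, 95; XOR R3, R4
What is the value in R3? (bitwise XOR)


Register state trace:
  MOV R3, 120  → R3 = 120 (0b01111000)
  MOV R4, 95  → R4 = 95 (0b01011111)
  XOR R3, R4  → R3 = 120 XOR 95 = 39 (0b00100111)
Final: R3 = 39

39


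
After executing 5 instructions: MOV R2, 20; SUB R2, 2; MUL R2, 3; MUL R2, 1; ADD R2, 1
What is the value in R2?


Register state trace:
  MOV R2, 20  → R2 = 20
  SUB R2, 2  → R2 = 20 - 2 = 18
  MUL R2, 3  → R2 = 18 * 3 = 54
  MUL R2, 1  → R2 = 54 * 1 = 54
  ADD R2, 1  → R2 = 54 + 1 = 55
Final: R2 = 55

55


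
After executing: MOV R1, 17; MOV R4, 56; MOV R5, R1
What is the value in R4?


Register state trace:
  MOV R1, 17  → R1 = 17
  MOV R4, 56  → R4 = 56
  MOV R5, R1  → R5 = 17
Final: R4 = 56

56


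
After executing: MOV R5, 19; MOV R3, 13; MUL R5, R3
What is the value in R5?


Register state trace:
  MOV R5, 19  → R5 = 19
  MOV R3, 13  → R3 = 13
  MUL R5, R3  → R5 = 19 * 13 = 247
Final: R5 = 247

247


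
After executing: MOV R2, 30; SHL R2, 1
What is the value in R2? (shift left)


Register state trace:
  MOV R2, 30  → R2 = 30
  SHL R2, 1  → R2 = 30 << 1 = 30 * 2^1 = 60
Final: R2 = 60

60


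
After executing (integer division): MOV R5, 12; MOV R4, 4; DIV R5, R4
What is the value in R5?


Register state trace:
  MOV R5, 12  → R5 = 12
  MOV R4, 4  → R4 = 4
  DIV R5, R4  → R5 = 12 // 4 = 3
Final: R5 = 3

3


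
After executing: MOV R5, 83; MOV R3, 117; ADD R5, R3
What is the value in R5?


Register state trace:
  MOV R5, 83  → R5 = 83
  MOV R3, 117  → R3 = 117
  ADD R5, R3  → R5 = 83 + 117 = 200
Final: R5 = 200

200


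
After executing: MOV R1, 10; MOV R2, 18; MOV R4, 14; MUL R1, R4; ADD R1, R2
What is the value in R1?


Register state trace:
  MOV R1, 10  → R1 = 10
  MOV R2, 18  → R2 = 18
  MOV R4, 14  → R4 = 14
  MUL R1, R4  → R1 = 10 * 14 = 140
  ADD R1, R2  → R1 = 140 + 18 = 158
Final: R1 = 158

158


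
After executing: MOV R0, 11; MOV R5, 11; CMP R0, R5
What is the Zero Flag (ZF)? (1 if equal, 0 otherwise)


Register state trace:
  MOV R0, 11  → R0 = 11
  MOV R5, 11  → R5 = 11
  CMP R0, R5  → computes 11 - 11 = 0
  Result is zero, so values are equal
ZF = 1

1


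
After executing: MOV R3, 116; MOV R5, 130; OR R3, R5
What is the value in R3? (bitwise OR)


Register state trace:
  MOV R3, 116  → R3 = 116 (0b01110100)
  MOV R5, 130  → R5 = 130 (0b10000010)
  OR R3, R5   → R3 = 116 OR 130 = 246 (0b11110110)
Final: R3 = 246

246


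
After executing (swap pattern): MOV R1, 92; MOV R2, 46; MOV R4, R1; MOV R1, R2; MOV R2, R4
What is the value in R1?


Register state trace (swap pattern):
  MOV R1, 92  → R1 = 92
  MOV R2, 46  → R2 = 46
  MOV R4, R1  → R4 = 92  (save R1)
  MOV R1, R2  → R1 = 46  (R1 gets R2's value)
  MOV R2, R4  → R2 = 92  (R2 gets saved value)
Final: R1 = 46

46


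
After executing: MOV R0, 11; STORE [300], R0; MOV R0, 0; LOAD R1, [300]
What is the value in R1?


Register and memory trace:
  MOV R0, 11  → R0 = 11
  STORE [300], R0  → mem[300] = 11
  MOV R0, 0  → R0 = 0
  LOAD R1, [300]  → R1 = mem[300] = 11
Final: R1 = 11

11


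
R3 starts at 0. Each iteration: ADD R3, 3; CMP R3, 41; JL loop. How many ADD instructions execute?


Loop trace (R3 starts at 0, target 41, step 3):
  ADD #1: R3 = 0 + 3 = 3  → 3 < 41, loop
  ADD #2: R3 = 3 + 3 = 6  → 6 < 41, loop
  ADD #3: R3 = 6 + 3 = 9  → 9 < 41, loop
  ADD #4: R3 = 9 + 3 = 12  → 12 < 41, loop
  ADD #5: R3 = 12 + 3 = 15  → 15 < 41, loop
  ADD #6: R3 = 15 + 3 = 18  → 18 < 41, loop
  ADD #7: R3 = 18 + 3 = 21  → 21 < 41, loop
  ADD #8: R3 = 21 + 3 = 24  → 24 < 41, loop
  ADD #9: R3 = 24 + 3 = 27  → 27 < 41, loop
  ADD #10: R3 = 27 + 3 = 30  → 30 < 41, loop
  ADD #11: R3 = 30 + 3 = 33  → 33 < 41, loop
  ADD #12: R3 = 33 + 3 = 36  → 36 < 41, loop
  ADD #13: R3 = 36 + 3 = 39  → 39 < 41, loop
  ADD #14: R3 = 39 + 3 = 42  → 42 >= 41, exit
Total ADD instructions: 14

14


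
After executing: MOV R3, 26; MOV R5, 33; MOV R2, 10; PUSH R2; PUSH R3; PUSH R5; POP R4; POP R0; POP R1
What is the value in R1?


Stack trace (top is rightmost):
  MOV R3, 26  → R3 = 26
  MOV R5, 33  → R5 = 33
  MOV R2, 10  → R2 = 10
  PUSH R2  → stack: [10]
  PUSH R3  → stack: [10, 26]
  PUSH R5  → stack: [10, 26, 33]
  POP R4  → R4 = 33, stack: [10, 26]
  POP R0  → R0 = 26, stack: [10]
  POP R1  → R1 = 10, stack: []
Final: R1 = 10

10


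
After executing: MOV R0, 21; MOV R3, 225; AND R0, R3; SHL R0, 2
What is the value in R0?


Register state trace:
  MOV R0, 21  → R0 = 21 (0b00010101)
  MOV R3, 225  → R3 = 225 (0b11100001)
  AND R0, R3  → R0 = 21 AND 225 = 1 (0b00000001)
  SHL R0, 2  → R0 = 1 << 2 = 4
Final: R0 = 4

4


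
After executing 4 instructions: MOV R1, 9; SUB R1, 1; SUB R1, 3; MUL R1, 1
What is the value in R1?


Register state trace:
  MOV R1, 9  → R1 = 9
  SUB R1, 1  → R1 = 9 - 1 = 8
  SUB R1, 3  → R1 = 8 - 3 = 5
  MUL R1, 1  → R1 = 5 * 1 = 5
Final: R1 = 5

5


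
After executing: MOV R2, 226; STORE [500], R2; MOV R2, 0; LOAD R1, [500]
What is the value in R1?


Register and memory trace:
  MOV R2, 226  → R2 = 226
  STORE [500], R2  → mem[500] = 226
  MOV R2, 0  → R2 = 0
  LOAD R1, [500]  → R1 = mem[500] = 226
Final: R1 = 226

226


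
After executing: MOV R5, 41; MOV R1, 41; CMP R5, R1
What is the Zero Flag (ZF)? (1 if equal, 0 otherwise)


Register state trace:
  MOV R5, 41  → R5 = 41
  MOV R1, 41  → R1 = 41
  CMP R5, R1  → computes 41 - 41 = 0
  Result is zero, so values are equal
ZF = 1

1


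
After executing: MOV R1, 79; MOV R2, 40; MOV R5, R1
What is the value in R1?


Register state trace:
  MOV R1, 79  → R1 = 79
  MOV R2, 40  → R2 = 40
  MOV R5, R1  → R5 = 79
Final: R1 = 79

79


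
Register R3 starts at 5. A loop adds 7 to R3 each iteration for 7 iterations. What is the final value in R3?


Starting value: R3 = 5
  Iter 1: R3 = 5 + 7 = 12
  Iter 2: R3 = 12 + 7 = 19
  Iter 3: R3 = 19 + 7 = 26
  Iter 4: R3 = 26 + 7 = 33
  Iter 5: R3 = 33 + 7 = 40
  Iter 6: R3 = 40 + 7 = 47
  Iter 7: R3 = 47 + 7 = 54
Final: R3 = 54

54


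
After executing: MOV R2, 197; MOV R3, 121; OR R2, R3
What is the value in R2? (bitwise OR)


Register state trace:
  MOV R2, 197  → R2 = 197 (0b11000101)
  MOV R3, 121  → R3 = 121 (0b01111001)
  OR R2, R3   → R2 = 197 OR 121 = 253 (0b11111101)
Final: R2 = 253

253


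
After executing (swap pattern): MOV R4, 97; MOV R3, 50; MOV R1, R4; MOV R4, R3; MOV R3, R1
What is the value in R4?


Register state trace (swap pattern):
  MOV R4, 97  → R4 = 97
  MOV R3, 50  → R3 = 50
  MOV R1, R4  → R1 = 97  (save R4)
  MOV R4, R3  → R4 = 50  (R4 gets R3's value)
  MOV R3, R1  → R3 = 97  (R3 gets saved value)
Final: R4 = 50

50


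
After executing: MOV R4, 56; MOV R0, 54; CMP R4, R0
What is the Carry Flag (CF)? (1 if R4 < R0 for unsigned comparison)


Register state trace:
  MOV R4, 56  → R4 = 56
  MOV R0, 54  → R0 = 54
  CMP R4, R0  → unsigned 56 - 54: no borrow
  56 >= 54, so CF = 0
CF = 0

0


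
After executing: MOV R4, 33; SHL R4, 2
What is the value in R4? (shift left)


Register state trace:
  MOV R4, 33  → R4 = 33
  SHL R4, 2  → R4 = 33 << 2 = 33 * 2^2 = 132
Final: R4 = 132

132


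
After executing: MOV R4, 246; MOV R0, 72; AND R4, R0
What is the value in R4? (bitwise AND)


Register state trace:
  MOV R4, 246  → R4 = 246 (0b11110110)
  MOV R0, 72  → R0 = 72 (0b01001000)
  AND R4, R0  → R4 = 246 AND 72 = 64 (0b01000000)
Final: R4 = 64

64


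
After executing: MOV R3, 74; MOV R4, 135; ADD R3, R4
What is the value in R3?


Register state trace:
  MOV R3, 74  → R3 = 74
  MOV R4, 135  → R4 = 135
  ADD R3, R4  → R3 = 74 + 135 = 209
Final: R3 = 209

209


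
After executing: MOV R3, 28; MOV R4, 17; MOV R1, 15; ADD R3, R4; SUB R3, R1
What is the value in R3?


Register state trace:
  MOV R3, 28  → R3 = 28
  MOV R4, 17  → R4 = 17
  MOV R1, 15  → R1 = 15
  ADD R3, R4  → R3 = 28 + 17 = 45
  SUB R3, R1  → R3 = 45 - 15 = 30
Final: R3 = 30

30


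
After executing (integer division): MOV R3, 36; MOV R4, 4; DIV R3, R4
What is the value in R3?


Register state trace:
  MOV R3, 36  → R3 = 36
  MOV R4, 4  → R4 = 4
  DIV R3, R4  → R3 = 36 // 4 = 9
Final: R3 = 9

9


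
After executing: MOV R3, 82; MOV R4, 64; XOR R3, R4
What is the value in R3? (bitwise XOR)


Register state trace:
  MOV R3, 82  → R3 = 82 (0b01010010)
  MOV R4, 64  → R4 = 64 (0b01000000)
  XOR R3, R4  → R3 = 82 XOR 64 = 18 (0b00010010)
Final: R3 = 18

18


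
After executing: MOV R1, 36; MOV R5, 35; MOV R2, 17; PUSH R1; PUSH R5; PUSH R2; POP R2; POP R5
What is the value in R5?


Stack trace (top is rightmost):
  MOV R1, 36  → R1 = 36
  MOV R5, 35  → R5 = 35
  MOV R2, 17  → R2 = 17
  PUSH R1  → stack: [36]
  PUSH R5  → stack: [36, 35]
  PUSH R2  → stack: [36, 35, 17]
  POP R2  → R2 = 17, stack: [36, 35]
  POP R5  → R5 = 35, stack: [36]
Final: R5 = 35

35


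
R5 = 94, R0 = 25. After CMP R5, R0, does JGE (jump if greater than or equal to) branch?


Trace:
  R5 = 94, R0 = 25
  CMP R5, R0  → compares 94 vs 25
  JGE checks: is 94 greater than or equal to 25?
  94 > 25, so condition is true
Branch taken: Yes

Yes


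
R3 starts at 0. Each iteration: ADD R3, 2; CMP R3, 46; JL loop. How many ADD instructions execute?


Loop trace (R3 starts at 0, target 46, step 2):
  ADD #1: R3 = 0 + 2 = 2  → 2 < 46, loop
  ADD #2: R3 = 2 + 2 = 4  → 4 < 46, loop
  ADD #3: R3 = 4 + 2 = 6  → 6 < 46, loop
  ADD #4: R3 = 6 + 2 = 8  → 8 < 46, loop
  ADD #5: R3 = 8 + 2 = 10  → 10 < 46, loop
  ADD #6: R3 = 10 + 2 = 12  → 12 < 46, loop
  ADD #7: R3 = 12 + 2 = 14  → 14 < 46, loop
  ADD #8: R3 = 14 + 2 = 16  → 16 < 46, loop
  ADD #9: R3 = 16 + 2 = 18  → 18 < 46, loop
  ADD #10: R3 = 18 + 2 = 20  → 20 < 46, loop
  ADD #11: R3 = 20 + 2 = 22  → 22 < 46, loop
  ADD #12: R3 = 22 + 2 = 24  → 24 < 46, loop
  ADD #13: R3 = 24 + 2 = 26  → 26 < 46, loop
  ADD #14: R3 = 26 + 2 = 28  → 28 < 46, loop
  ADD #15: R3 = 28 + 2 = 30  → 30 < 46, loop
  ADD #16: R3 = 30 + 2 = 32  → 32 < 46, loop
  ADD #17: R3 = 32 + 2 = 34  → 34 < 46, loop
  ADD #18: R3 = 34 + 2 = 36  → 36 < 46, loop
  ADD #19: R3 = 36 + 2 = 38  → 38 < 46, loop
  ADD #20: R3 = 38 + 2 = 40  → 40 < 46, loop
  ADD #21: R3 = 40 + 2 = 42  → 42 < 46, loop
  ADD #22: R3 = 42 + 2 = 44  → 44 < 46, loop
  ADD #23: R3 = 44 + 2 = 46  → 46 >= 46, exit
Total ADD instructions: 23

23


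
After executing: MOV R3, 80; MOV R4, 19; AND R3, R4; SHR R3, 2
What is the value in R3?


Register state trace:
  MOV R3, 80  → R3 = 80 (0b01010000)
  MOV R4, 19  → R4 = 19 (0b00010011)
  AND R3, R4  → R3 = 80 AND 19 = 16 (0b00010000)
  SHR R3, 2  → R3 = 16 >> 2 = 4
Final: R3 = 4

4


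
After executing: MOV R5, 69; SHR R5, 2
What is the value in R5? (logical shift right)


Register state trace:
  MOV R5, 69  → R5 = 69
  SHR R5, 2  → R5 = 69 >> 2 = 69 // 2^2 = 17
Final: R5 = 17

17


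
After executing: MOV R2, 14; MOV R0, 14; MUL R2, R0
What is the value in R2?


Register state trace:
  MOV R2, 14  → R2 = 14
  MOV R0, 14  → R0 = 14
  MUL R2, R0  → R2 = 14 * 14 = 196
Final: R2 = 196

196


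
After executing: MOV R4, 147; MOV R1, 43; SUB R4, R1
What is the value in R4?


Register state trace:
  MOV R4, 147  → R4 = 147
  MOV R1, 43  → R1 = 43
  SUB R4, R1  → R4 = 147 - 43 = 104
Final: R4 = 104

104


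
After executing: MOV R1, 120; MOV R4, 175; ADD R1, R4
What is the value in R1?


Register state trace:
  MOV R1, 120  → R1 = 120
  MOV R4, 175  → R4 = 175
  ADD R1, R4  → R1 = 120 + 175 = 295
Final: R1 = 295

295


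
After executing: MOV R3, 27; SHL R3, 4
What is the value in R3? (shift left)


Register state trace:
  MOV R3, 27  → R3 = 27
  SHL R3, 4  → R3 = 27 << 4 = 27 * 2^4 = 432
Final: R3 = 432

432


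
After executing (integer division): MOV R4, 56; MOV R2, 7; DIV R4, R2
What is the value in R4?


Register state trace:
  MOV R4, 56  → R4 = 56
  MOV R2, 7  → R2 = 7
  DIV R4, R2  → R4 = 56 // 7 = 8
Final: R4 = 8

8


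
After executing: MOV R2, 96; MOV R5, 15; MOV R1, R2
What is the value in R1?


Register state trace:
  MOV R2, 96  → R2 = 96
  MOV R5, 15  → R5 = 15
  MOV R1, R2  → R1 = 96
Final: R1 = 96

96


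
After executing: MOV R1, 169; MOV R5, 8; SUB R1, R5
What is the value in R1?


Register state trace:
  MOV R1, 169  → R1 = 169
  MOV R5, 8  → R5 = 8
  SUB R1, R5  → R1 = 169 - 8 = 161
Final: R1 = 161

161


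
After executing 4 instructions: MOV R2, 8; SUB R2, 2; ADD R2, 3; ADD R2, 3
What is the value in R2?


Register state trace:
  MOV R2, 8  → R2 = 8
  SUB R2, 2  → R2 = 8 - 2 = 6
  ADD R2, 3  → R2 = 6 + 3 = 9
  ADD R2, 3  → R2 = 9 + 3 = 12
Final: R2 = 12

12


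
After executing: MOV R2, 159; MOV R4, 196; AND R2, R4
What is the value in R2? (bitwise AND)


Register state trace:
  MOV R2, 159  → R2 = 159 (0b10011111)
  MOV R4, 196  → R4 = 196 (0b11000100)
  AND R2, R4  → R2 = 159 AND 196 = 132 (0b10000100)
Final: R2 = 132

132


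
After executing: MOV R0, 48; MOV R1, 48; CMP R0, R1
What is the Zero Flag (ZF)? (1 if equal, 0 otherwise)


Register state trace:
  MOV R0, 48  → R0 = 48
  MOV R1, 48  → R1 = 48
  CMP R0, R1  → computes 48 - 48 = 0
  Result is zero, so values are equal
ZF = 1

1


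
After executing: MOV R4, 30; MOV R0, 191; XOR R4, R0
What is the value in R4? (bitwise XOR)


Register state trace:
  MOV R4, 30  → R4 = 30 (0b00011110)
  MOV R0, 191  → R0 = 191 (0b10111111)
  XOR R4, R0  → R4 = 30 XOR 191 = 161 (0b10100001)
Final: R4 = 161

161


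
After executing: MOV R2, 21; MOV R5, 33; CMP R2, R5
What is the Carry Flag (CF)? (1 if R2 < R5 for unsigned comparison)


Register state trace:
  MOV R2, 21  → R2 = 21
  MOV R5, 33  → R5 = 33
  CMP R2, R5  → unsigned 21 - 33: borrow occurs
  21 < 33, so CF = 1
CF = 1

1


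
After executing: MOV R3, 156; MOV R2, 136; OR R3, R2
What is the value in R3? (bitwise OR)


Register state trace:
  MOV R3, 156  → R3 = 156 (0b10011100)
  MOV R2, 136  → R2 = 136 (0b10001000)
  OR R3, R2   → R3 = 156 OR 136 = 156 (0b10011100)
Final: R3 = 156

156


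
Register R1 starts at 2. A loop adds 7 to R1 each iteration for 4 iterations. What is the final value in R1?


Starting value: R1 = 2
  Iter 1: R1 = 2 + 7 = 9
  Iter 2: R1 = 9 + 7 = 16
  Iter 3: R1 = 16 + 7 = 23
  Iter 4: R1 = 23 + 7 = 30
Final: R1 = 30

30


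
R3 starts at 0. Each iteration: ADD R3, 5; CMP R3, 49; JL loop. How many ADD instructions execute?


Loop trace (R3 starts at 0, target 49, step 5):
  ADD #1: R3 = 0 + 5 = 5  → 5 < 49, loop
  ADD #2: R3 = 5 + 5 = 10  → 10 < 49, loop
  ADD #3: R3 = 10 + 5 = 15  → 15 < 49, loop
  ADD #4: R3 = 15 + 5 = 20  → 20 < 49, loop
  ADD #5: R3 = 20 + 5 = 25  → 25 < 49, loop
  ADD #6: R3 = 25 + 5 = 30  → 30 < 49, loop
  ADD #7: R3 = 30 + 5 = 35  → 35 < 49, loop
  ADD #8: R3 = 35 + 5 = 40  → 40 < 49, loop
  ADD #9: R3 = 40 + 5 = 45  → 45 < 49, loop
  ADD #10: R3 = 45 + 5 = 50  → 50 >= 49, exit
Total ADD instructions: 10

10


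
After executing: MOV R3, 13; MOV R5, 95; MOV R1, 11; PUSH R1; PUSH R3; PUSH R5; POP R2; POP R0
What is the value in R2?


Stack trace (top is rightmost):
  MOV R3, 13  → R3 = 13
  MOV R5, 95  → R5 = 95
  MOV R1, 11  → R1 = 11
  PUSH R1  → stack: [11]
  PUSH R3  → stack: [11, 13]
  PUSH R5  → stack: [11, 13, 95]
  POP R2  → R2 = 95, stack: [11, 13]
  POP R0  → R0 = 13, stack: [11]
Final: R2 = 95

95


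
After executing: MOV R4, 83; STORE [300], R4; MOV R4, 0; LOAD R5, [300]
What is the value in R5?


Register and memory trace:
  MOV R4, 83  → R4 = 83
  STORE [300], R4  → mem[300] = 83
  MOV R4, 0  → R4 = 0
  LOAD R5, [300]  → R5 = mem[300] = 83
Final: R5 = 83

83


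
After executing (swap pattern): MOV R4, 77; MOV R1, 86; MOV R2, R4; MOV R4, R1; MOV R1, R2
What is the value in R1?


Register state trace (swap pattern):
  MOV R4, 77  → R4 = 77
  MOV R1, 86  → R1 = 86
  MOV R2, R4  → R2 = 77  (save R4)
  MOV R4, R1  → R4 = 86  (R4 gets R1's value)
  MOV R1, R2  → R1 = 77  (R1 gets saved value)
Final: R1 = 77

77


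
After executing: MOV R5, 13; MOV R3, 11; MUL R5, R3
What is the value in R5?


Register state trace:
  MOV R5, 13  → R5 = 13
  MOV R3, 11  → R3 = 11
  MUL R5, R3  → R5 = 13 * 11 = 143
Final: R5 = 143

143


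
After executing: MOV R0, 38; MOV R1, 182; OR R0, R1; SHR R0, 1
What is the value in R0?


Register state trace:
  MOV R0, 38  → R0 = 38 (0b00100110)
  MOV R1, 182  → R1 = 182 (0b10110110)
  OR R0, R1  → R0 = 38 OR 182 = 182 (0b10110110)
  SHR R0, 1  → R0 = 182 >> 1 = 91
Final: R0 = 91

91


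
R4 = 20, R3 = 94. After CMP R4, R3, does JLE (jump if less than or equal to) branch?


Trace:
  R4 = 20, R3 = 94
  CMP R4, R3  → compares 20 vs 94
  JLE checks: is 20 less than or equal to 94?
  20 < 94, so condition is true
Branch taken: Yes

Yes


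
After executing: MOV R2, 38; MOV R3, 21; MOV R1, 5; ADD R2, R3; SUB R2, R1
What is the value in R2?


Register state trace:
  MOV R2, 38  → R2 = 38
  MOV R3, 21  → R3 = 21
  MOV R1, 5  → R1 = 5
  ADD R2, R3  → R2 = 38 + 21 = 59
  SUB R2, R1  → R2 = 59 - 5 = 54
Final: R2 = 54

54


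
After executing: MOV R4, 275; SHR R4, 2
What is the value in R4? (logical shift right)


Register state trace:
  MOV R4, 275  → R4 = 275
  SHR R4, 2  → R4 = 275 >> 2 = 275 // 2^2 = 68
Final: R4 = 68

68


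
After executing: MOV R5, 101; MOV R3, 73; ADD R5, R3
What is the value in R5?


Register state trace:
  MOV R5, 101  → R5 = 101
  MOV R3, 73  → R3 = 73
  ADD R5, R3  → R5 = 101 + 73 = 174
Final: R5 = 174

174


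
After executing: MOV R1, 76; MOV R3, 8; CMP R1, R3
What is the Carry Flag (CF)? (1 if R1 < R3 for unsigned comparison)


Register state trace:
  MOV R1, 76  → R1 = 76
  MOV R3, 8  → R3 = 8
  CMP R1, R3  → unsigned 76 - 8: no borrow
  76 >= 8, so CF = 0
CF = 0

0


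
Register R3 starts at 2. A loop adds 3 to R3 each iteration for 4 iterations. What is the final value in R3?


Starting value: R3 = 2
  Iter 1: R3 = 2 + 3 = 5
  Iter 2: R3 = 5 + 3 = 8
  Iter 3: R3 = 8 + 3 = 11
  Iter 4: R3 = 11 + 3 = 14
Final: R3 = 14

14


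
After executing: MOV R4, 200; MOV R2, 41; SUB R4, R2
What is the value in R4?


Register state trace:
  MOV R4, 200  → R4 = 200
  MOV R2, 41  → R2 = 41
  SUB R4, R2  → R4 = 200 - 41 = 159
Final: R4 = 159

159


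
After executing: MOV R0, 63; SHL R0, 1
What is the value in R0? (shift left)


Register state trace:
  MOV R0, 63  → R0 = 63
  SHL R0, 1  → R0 = 63 << 1 = 63 * 2^1 = 126
Final: R0 = 126

126


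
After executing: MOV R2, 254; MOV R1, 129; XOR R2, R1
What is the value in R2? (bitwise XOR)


Register state trace:
  MOV R2, 254  → R2 = 254 (0b11111110)
  MOV R1, 129  → R1 = 129 (0b10000001)
  XOR R2, R1  → R2 = 254 XOR 129 = 127 (0b01111111)
Final: R2 = 127

127


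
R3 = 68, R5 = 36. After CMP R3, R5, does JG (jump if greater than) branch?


Trace:
  R3 = 68, R5 = 36
  CMP R3, R5  → compares 68 vs 36
  JG checks: is 68 greater than 36?
  68 > 36, so condition is true
Branch taken: Yes

Yes


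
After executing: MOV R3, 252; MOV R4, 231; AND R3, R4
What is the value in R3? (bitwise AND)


Register state trace:
  MOV R3, 252  → R3 = 252 (0b11111100)
  MOV R4, 231  → R4 = 231 (0b11100111)
  AND R3, R4  → R3 = 252 AND 231 = 228 (0b11100100)
Final: R3 = 228

228


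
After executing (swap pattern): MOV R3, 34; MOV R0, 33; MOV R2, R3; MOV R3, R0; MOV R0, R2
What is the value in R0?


Register state trace (swap pattern):
  MOV R3, 34  → R3 = 34
  MOV R0, 33  → R0 = 33
  MOV R2, R3  → R2 = 34  (save R3)
  MOV R3, R0  → R3 = 33  (R3 gets R0's value)
  MOV R0, R2  → R0 = 34  (R0 gets saved value)
Final: R0 = 34

34


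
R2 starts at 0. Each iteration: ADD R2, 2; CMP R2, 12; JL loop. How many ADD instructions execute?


Loop trace (R2 starts at 0, target 12, step 2):
  ADD #1: R2 = 0 + 2 = 2  → 2 < 12, loop
  ADD #2: R2 = 2 + 2 = 4  → 4 < 12, loop
  ADD #3: R2 = 4 + 2 = 6  → 6 < 12, loop
  ADD #4: R2 = 6 + 2 = 8  → 8 < 12, loop
  ADD #5: R2 = 8 + 2 = 10  → 10 < 12, loop
  ADD #6: R2 = 10 + 2 = 12  → 12 >= 12, exit
Total ADD instructions: 6

6


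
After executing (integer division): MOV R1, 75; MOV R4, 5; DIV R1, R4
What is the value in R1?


Register state trace:
  MOV R1, 75  → R1 = 75
  MOV R4, 5  → R4 = 5
  DIV R1, R4  → R1 = 75 // 5 = 15
Final: R1 = 15

15


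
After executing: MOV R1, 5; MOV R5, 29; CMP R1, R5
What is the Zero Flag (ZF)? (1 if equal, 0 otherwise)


Register state trace:
  MOV R1, 5  → R1 = 5
  MOV R5, 29  → R5 = 29
  CMP R1, R5  → computes 5 - 29 = -24
  Result is nonzero, so values are not equal
ZF = 0

0


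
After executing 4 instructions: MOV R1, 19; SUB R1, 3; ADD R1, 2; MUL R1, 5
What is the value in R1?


Register state trace:
  MOV R1, 19  → R1 = 19
  SUB R1, 3  → R1 = 19 - 3 = 16
  ADD R1, 2  → R1 = 16 + 2 = 18
  MUL R1, 5  → R1 = 18 * 5 = 90
Final: R1 = 90

90


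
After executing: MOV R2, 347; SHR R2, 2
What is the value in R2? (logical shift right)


Register state trace:
  MOV R2, 347  → R2 = 347
  SHR R2, 2  → R2 = 347 >> 2 = 347 // 2^2 = 86
Final: R2 = 86

86


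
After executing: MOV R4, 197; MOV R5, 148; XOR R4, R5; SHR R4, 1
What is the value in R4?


Register state trace:
  MOV R4, 197  → R4 = 197 (0b11000101)
  MOV R5, 148  → R5 = 148 (0b10010100)
  XOR R4, R5  → R4 = 197 XOR 148 = 81 (0b01010001)
  SHR R4, 1  → R4 = 81 >> 1 = 40
Final: R4 = 40

40


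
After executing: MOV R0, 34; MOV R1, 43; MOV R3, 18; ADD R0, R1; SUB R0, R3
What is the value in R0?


Register state trace:
  MOV R0, 34  → R0 = 34
  MOV R1, 43  → R1 = 43
  MOV R3, 18  → R3 = 18
  ADD R0, R1  → R0 = 34 + 43 = 77
  SUB R0, R3  → R0 = 77 - 18 = 59
Final: R0 = 59

59


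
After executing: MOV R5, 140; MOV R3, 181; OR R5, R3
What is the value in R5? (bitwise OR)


Register state trace:
  MOV R5, 140  → R5 = 140 (0b10001100)
  MOV R3, 181  → R3 = 181 (0b10110101)
  OR R5, R3   → R5 = 140 OR 181 = 189 (0b10111101)
Final: R5 = 189

189


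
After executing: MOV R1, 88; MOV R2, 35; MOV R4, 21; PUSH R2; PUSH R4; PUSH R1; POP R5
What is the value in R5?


Stack trace (top is rightmost):
  MOV R1, 88  → R1 = 88
  MOV R2, 35  → R2 = 35
  MOV R4, 21  → R4 = 21
  PUSH R2  → stack: [35]
  PUSH R4  → stack: [35, 21]
  PUSH R1  → stack: [35, 21, 88]
  POP R5  → R5 = 88, stack: [35, 21]
Final: R5 = 88

88


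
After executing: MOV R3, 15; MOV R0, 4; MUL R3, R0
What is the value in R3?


Register state trace:
  MOV R3, 15  → R3 = 15
  MOV R0, 4  → R0 = 4
  MUL R3, R0  → R3 = 15 * 4 = 60
Final: R3 = 60

60


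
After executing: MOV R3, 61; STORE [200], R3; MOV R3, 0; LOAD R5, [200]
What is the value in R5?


Register and memory trace:
  MOV R3, 61  → R3 = 61
  STORE [200], R3  → mem[200] = 61
  MOV R3, 0  → R3 = 0
  LOAD R5, [200]  → R5 = mem[200] = 61
Final: R5 = 61

61


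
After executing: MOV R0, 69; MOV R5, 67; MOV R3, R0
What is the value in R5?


Register state trace:
  MOV R0, 69  → R0 = 69
  MOV R5, 67  → R5 = 67
  MOV R3, R0  → R3 = 69
Final: R5 = 67

67


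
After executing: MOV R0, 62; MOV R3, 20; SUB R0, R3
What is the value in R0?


Register state trace:
  MOV R0, 62  → R0 = 62
  MOV R3, 20  → R3 = 20
  SUB R0, R3  → R0 = 62 - 20 = 42
Final: R0 = 42

42


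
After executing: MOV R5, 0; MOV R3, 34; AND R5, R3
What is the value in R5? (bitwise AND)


Register state trace:
  MOV R5, 0  → R5 = 0 (0b00000000)
  MOV R3, 34  → R3 = 34 (0b00100010)
  AND R5, R3  → R5 = 0 AND 34 = 0 (0b00000000)
Final: R5 = 0

0


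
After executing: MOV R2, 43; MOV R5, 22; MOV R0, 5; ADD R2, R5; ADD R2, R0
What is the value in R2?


Register state trace:
  MOV R2, 43  → R2 = 43
  MOV R5, 22  → R5 = 22
  MOV R0, 5  → R0 = 5
  ADD R2, R5  → R2 = 43 + 22 = 65
  ADD R2, R0  → R2 = 65 + 5 = 70
Final: R2 = 70

70


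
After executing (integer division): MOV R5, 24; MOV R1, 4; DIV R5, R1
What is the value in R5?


Register state trace:
  MOV R5, 24  → R5 = 24
  MOV R1, 4  → R1 = 4
  DIV R5, R1  → R5 = 24 // 4 = 6
Final: R5 = 6

6


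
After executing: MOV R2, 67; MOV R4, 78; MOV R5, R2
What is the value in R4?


Register state trace:
  MOV R2, 67  → R2 = 67
  MOV R4, 78  → R4 = 78
  MOV R5, R2  → R5 = 67
Final: R4 = 78

78


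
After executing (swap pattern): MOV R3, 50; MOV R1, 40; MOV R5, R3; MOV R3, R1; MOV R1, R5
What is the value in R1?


Register state trace (swap pattern):
  MOV R3, 50  → R3 = 50
  MOV R1, 40  → R1 = 40
  MOV R5, R3  → R5 = 50  (save R3)
  MOV R3, R1  → R3 = 40  (R3 gets R1's value)
  MOV R1, R5  → R1 = 50  (R1 gets saved value)
Final: R1 = 50

50


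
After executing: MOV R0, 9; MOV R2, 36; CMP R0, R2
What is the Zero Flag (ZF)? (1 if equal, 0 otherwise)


Register state trace:
  MOV R0, 9  → R0 = 9
  MOV R2, 36  → R2 = 36
  CMP R0, R2  → computes 9 - 36 = -27
  Result is nonzero, so values are not equal
ZF = 0

0


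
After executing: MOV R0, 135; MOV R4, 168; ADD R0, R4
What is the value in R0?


Register state trace:
  MOV R0, 135  → R0 = 135
  MOV R4, 168  → R4 = 168
  ADD R0, R4  → R0 = 135 + 168 = 303
Final: R0 = 303

303


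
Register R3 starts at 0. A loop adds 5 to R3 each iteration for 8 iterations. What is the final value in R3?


Starting value: R3 = 0
  Iter 1: R3 = 0 + 5 = 5
  Iter 2: R3 = 5 + 5 = 10
  Iter 3: R3 = 10 + 5 = 15
  Iter 4: R3 = 15 + 5 = 20
  Iter 5: R3 = 20 + 5 = 25
  Iter 6: R3 = 25 + 5 = 30
  Iter 7: R3 = 30 + 5 = 35
  Iter 8: R3 = 35 + 5 = 40
Final: R3 = 40

40


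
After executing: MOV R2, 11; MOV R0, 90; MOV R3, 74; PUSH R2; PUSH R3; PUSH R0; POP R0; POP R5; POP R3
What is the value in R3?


Stack trace (top is rightmost):
  MOV R2, 11  → R2 = 11
  MOV R0, 90  → R0 = 90
  MOV R3, 74  → R3 = 74
  PUSH R2  → stack: [11]
  PUSH R3  → stack: [11, 74]
  PUSH R0  → stack: [11, 74, 90]
  POP R0  → R0 = 90, stack: [11, 74]
  POP R5  → R5 = 74, stack: [11]
  POP R3  → R3 = 11, stack: []
Final: R3 = 11

11


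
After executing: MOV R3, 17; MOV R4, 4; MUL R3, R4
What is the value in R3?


Register state trace:
  MOV R3, 17  → R3 = 17
  MOV R4, 4  → R4 = 4
  MUL R3, R4  → R3 = 17 * 4 = 68
Final: R3 = 68

68


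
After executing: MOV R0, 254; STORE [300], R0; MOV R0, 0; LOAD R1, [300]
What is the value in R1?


Register and memory trace:
  MOV R0, 254  → R0 = 254
  STORE [300], R0  → mem[300] = 254
  MOV R0, 0  → R0 = 0
  LOAD R1, [300]  → R1 = mem[300] = 254
Final: R1 = 254

254


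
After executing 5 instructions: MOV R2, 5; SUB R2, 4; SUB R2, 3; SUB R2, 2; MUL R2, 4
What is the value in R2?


Register state trace:
  MOV R2, 5  → R2 = 5
  SUB R2, 4  → R2 = 5 - 4 = 1
  SUB R2, 3  → R2 = 1 - 3 = -2
  SUB R2, 2  → R2 = -2 - 2 = -4
  MUL R2, 4  → R2 = -4 * 4 = -16
Final: R2 = -16

-16


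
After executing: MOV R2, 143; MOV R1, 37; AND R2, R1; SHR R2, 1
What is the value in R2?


Register state trace:
  MOV R2, 143  → R2 = 143 (0b10001111)
  MOV R1, 37  → R1 = 37 (0b00100101)
  AND R2, R1  → R2 = 143 AND 37 = 5 (0b00000101)
  SHR R2, 1  → R2 = 5 >> 1 = 2
Final: R2 = 2

2


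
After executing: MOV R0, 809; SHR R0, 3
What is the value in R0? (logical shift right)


Register state trace:
  MOV R0, 809  → R0 = 809
  SHR R0, 3  → R0 = 809 >> 3 = 809 // 2^3 = 101
Final: R0 = 101

101


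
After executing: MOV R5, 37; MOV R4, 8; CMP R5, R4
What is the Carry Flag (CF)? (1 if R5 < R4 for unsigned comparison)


Register state trace:
  MOV R5, 37  → R5 = 37
  MOV R4, 8  → R4 = 8
  CMP R5, R4  → unsigned 37 - 8: no borrow
  37 >= 8, so CF = 0
CF = 0

0


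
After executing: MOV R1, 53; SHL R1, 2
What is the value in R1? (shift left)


Register state trace:
  MOV R1, 53  → R1 = 53
  SHL R1, 2  → R1 = 53 << 2 = 53 * 2^2 = 212
Final: R1 = 212

212


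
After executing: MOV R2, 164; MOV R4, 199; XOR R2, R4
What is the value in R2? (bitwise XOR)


Register state trace:
  MOV R2, 164  → R2 = 164 (0b10100100)
  MOV R4, 199  → R4 = 199 (0b11000111)
  XOR R2, R4  → R2 = 164 XOR 199 = 99 (0b01100011)
Final: R2 = 99

99


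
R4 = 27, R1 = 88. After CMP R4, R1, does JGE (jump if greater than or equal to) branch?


Trace:
  R4 = 27, R1 = 88
  CMP R4, R1  → compares 27 vs 88
  JGE checks: is 27 greater than or equal to 88?
  27 < 88, so condition is false
Branch taken: No

No


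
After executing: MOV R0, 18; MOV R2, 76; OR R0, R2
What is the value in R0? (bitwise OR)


Register state trace:
  MOV R0, 18  → R0 = 18 (0b00010010)
  MOV R2, 76  → R2 = 76 (0b01001100)
  OR R0, R2   → R0 = 18 OR 76 = 94 (0b01011110)
Final: R0 = 94

94


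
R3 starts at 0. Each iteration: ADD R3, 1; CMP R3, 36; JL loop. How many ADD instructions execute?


Loop trace (R3 starts at 0, target 36, step 1):
  ADD #1: R3 = 0 + 1 = 1  → 1 < 36, loop
  ADD #2: R3 = 1 + 1 = 2  → 2 < 36, loop
  ADD #3: R3 = 2 + 1 = 3  → 3 < 36, loop
  ADD #4: R3 = 3 + 1 = 4  → 4 < 36, loop
  ADD #5: R3 = 4 + 1 = 5  → 5 < 36, loop
  ADD #6: R3 = 5 + 1 = 6  → 6 < 36, loop
  ADD #7: R3 = 6 + 1 = 7  → 7 < 36, loop
  ADD #8: R3 = 7 + 1 = 8  → 8 < 36, loop
  ADD #9: R3 = 8 + 1 = 9  → 9 < 36, loop
  ADD #10: R3 = 9 + 1 = 10  → 10 < 36, loop
  ADD #11: R3 = 10 + 1 = 11  → 11 < 36, loop
  ADD #12: R3 = 11 + 1 = 12  → 12 < 36, loop
  ADD #13: R3 = 12 + 1 = 13  → 13 < 36, loop
  ADD #14: R3 = 13 + 1 = 14  → 14 < 36, loop
  ADD #15: R3 = 14 + 1 = 15  → 15 < 36, loop
  ADD #16: R3 = 15 + 1 = 16  → 16 < 36, loop
  ADD #17: R3 = 16 + 1 = 17  → 17 < 36, loop
  ADD #18: R3 = 17 + 1 = 18  → 18 < 36, loop
  ADD #19: R3 = 18 + 1 = 19  → 19 < 36, loop
  ADD #20: R3 = 19 + 1 = 20  → 20 < 36, loop
  ADD #21: R3 = 20 + 1 = 21  → 21 < 36, loop
  ADD #22: R3 = 21 + 1 = 22  → 22 < 36, loop
  ADD #23: R3 = 22 + 1 = 23  → 23 < 36, loop
  ADD #24: R3 = 23 + 1 = 24  → 24 < 36, loop
  ADD #25: R3 = 24 + 1 = 25  → 25 < 36, loop
  ADD #26: R3 = 25 + 1 = 26  → 26 < 36, loop
  ADD #27: R3 = 26 + 1 = 27  → 27 < 36, loop
  ADD #28: R3 = 27 + 1 = 28  → 28 < 36, loop
  ADD #29: R3 = 28 + 1 = 29  → 29 < 36, loop
  ADD #30: R3 = 29 + 1 = 30  → 30 < 36, loop
  ADD #31: R3 = 30 + 1 = 31  → 31 < 36, loop
  ADD #32: R3 = 31 + 1 = 32  → 32 < 36, loop
  ADD #33: R3 = 32 + 1 = 33  → 33 < 36, loop
  ADD #34: R3 = 33 + 1 = 34  → 34 < 36, loop
  ADD #35: R3 = 34 + 1 = 35  → 35 < 36, loop
  ADD #36: R3 = 35 + 1 = 36  → 36 >= 36, exit
Total ADD instructions: 36

36


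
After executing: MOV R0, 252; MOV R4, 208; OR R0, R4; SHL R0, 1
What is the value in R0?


Register state trace:
  MOV R0, 252  → R0 = 252 (0b11111100)
  MOV R4, 208  → R4 = 208 (0b11010000)
  OR R0, R4  → R0 = 252 OR 208 = 252 (0b11111100)
  SHL R0, 1  → R0 = 252 << 1 = 504
Final: R0 = 504

504


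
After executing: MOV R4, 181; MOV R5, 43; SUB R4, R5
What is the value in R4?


Register state trace:
  MOV R4, 181  → R4 = 181
  MOV R5, 43  → R5 = 43
  SUB R4, R5  → R4 = 181 - 43 = 138
Final: R4 = 138

138


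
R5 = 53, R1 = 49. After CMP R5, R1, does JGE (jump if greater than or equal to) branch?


Trace:
  R5 = 53, R1 = 49
  CMP R5, R1  → compares 53 vs 49
  JGE checks: is 53 greater than or equal to 49?
  53 > 49, so condition is true
Branch taken: Yes

Yes


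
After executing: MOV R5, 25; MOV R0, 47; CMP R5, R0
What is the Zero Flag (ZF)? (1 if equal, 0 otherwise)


Register state trace:
  MOV R5, 25  → R5 = 25
  MOV R0, 47  → R0 = 47
  CMP R5, R0  → computes 25 - 47 = -22
  Result is nonzero, so values are not equal
ZF = 0

0


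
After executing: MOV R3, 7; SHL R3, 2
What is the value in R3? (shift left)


Register state trace:
  MOV R3, 7  → R3 = 7
  SHL R3, 2  → R3 = 7 << 2 = 7 * 2^2 = 28
Final: R3 = 28

28


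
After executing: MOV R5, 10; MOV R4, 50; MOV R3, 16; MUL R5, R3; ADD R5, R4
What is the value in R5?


Register state trace:
  MOV R5, 10  → R5 = 10
  MOV R4, 50  → R4 = 50
  MOV R3, 16  → R3 = 16
  MUL R5, R3  → R5 = 10 * 16 = 160
  ADD R5, R4  → R5 = 160 + 50 = 210
Final: R5 = 210

210


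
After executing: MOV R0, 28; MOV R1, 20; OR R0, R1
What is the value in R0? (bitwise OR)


Register state trace:
  MOV R0, 28  → R0 = 28 (0b00011100)
  MOV R1, 20  → R1 = 20 (0b00010100)
  OR R0, R1   → R0 = 28 OR 20 = 28 (0b00011100)
Final: R0 = 28

28


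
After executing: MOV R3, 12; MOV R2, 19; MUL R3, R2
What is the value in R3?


Register state trace:
  MOV R3, 12  → R3 = 12
  MOV R2, 19  → R2 = 19
  MUL R3, R2  → R3 = 12 * 19 = 228
Final: R3 = 228

228


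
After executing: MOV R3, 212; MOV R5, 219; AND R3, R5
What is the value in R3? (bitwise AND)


Register state trace:
  MOV R3, 212  → R3 = 212 (0b11010100)
  MOV R5, 219  → R5 = 219 (0b11011011)
  AND R3, R5  → R3 = 212 AND 219 = 208 (0b11010000)
Final: R3 = 208

208


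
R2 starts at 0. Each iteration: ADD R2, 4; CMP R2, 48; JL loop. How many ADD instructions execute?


Loop trace (R2 starts at 0, target 48, step 4):
  ADD #1: R2 = 0 + 4 = 4  → 4 < 48, loop
  ADD #2: R2 = 4 + 4 = 8  → 8 < 48, loop
  ADD #3: R2 = 8 + 4 = 12  → 12 < 48, loop
  ADD #4: R2 = 12 + 4 = 16  → 16 < 48, loop
  ADD #5: R2 = 16 + 4 = 20  → 20 < 48, loop
  ADD #6: R2 = 20 + 4 = 24  → 24 < 48, loop
  ADD #7: R2 = 24 + 4 = 28  → 28 < 48, loop
  ADD #8: R2 = 28 + 4 = 32  → 32 < 48, loop
  ADD #9: R2 = 32 + 4 = 36  → 36 < 48, loop
  ADD #10: R2 = 36 + 4 = 40  → 40 < 48, loop
  ADD #11: R2 = 40 + 4 = 44  → 44 < 48, loop
  ADD #12: R2 = 44 + 4 = 48  → 48 >= 48, exit
Total ADD instructions: 12

12


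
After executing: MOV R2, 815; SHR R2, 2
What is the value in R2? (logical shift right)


Register state trace:
  MOV R2, 815  → R2 = 815
  SHR R2, 2  → R2 = 815 >> 2 = 815 // 2^2 = 203
Final: R2 = 203

203


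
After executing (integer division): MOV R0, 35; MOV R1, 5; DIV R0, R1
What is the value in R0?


Register state trace:
  MOV R0, 35  → R0 = 35
  MOV R1, 5  → R1 = 5
  DIV R0, R1  → R0 = 35 // 5 = 7
Final: R0 = 7

7


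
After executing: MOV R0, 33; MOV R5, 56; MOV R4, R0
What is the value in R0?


Register state trace:
  MOV R0, 33  → R0 = 33
  MOV R5, 56  → R5 = 56
  MOV R4, R0  → R4 = 33
Final: R0 = 33

33


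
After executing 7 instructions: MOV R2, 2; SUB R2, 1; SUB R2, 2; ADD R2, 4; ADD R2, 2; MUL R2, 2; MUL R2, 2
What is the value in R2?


Register state trace:
  MOV R2, 2  → R2 = 2
  SUB R2, 1  → R2 = 2 - 1 = 1
  SUB R2, 2  → R2 = 1 - 2 = -1
  ADD R2, 4  → R2 = -1 + 4 = 3
  ADD R2, 2  → R2 = 3 + 2 = 5
  MUL R2, 2  → R2 = 5 * 2 = 10
  MUL R2, 2  → R2 = 10 * 2 = 20
Final: R2 = 20

20


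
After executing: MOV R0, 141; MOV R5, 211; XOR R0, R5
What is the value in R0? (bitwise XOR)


Register state trace:
  MOV R0, 141  → R0 = 141 (0b10001101)
  MOV R5, 211  → R5 = 211 (0b11010011)
  XOR R0, R5  → R0 = 141 XOR 211 = 94 (0b01011110)
Final: R0 = 94

94


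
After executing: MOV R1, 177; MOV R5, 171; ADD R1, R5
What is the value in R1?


Register state trace:
  MOV R1, 177  → R1 = 177
  MOV R5, 171  → R5 = 171
  ADD R1, R5  → R1 = 177 + 171 = 348
Final: R1 = 348

348


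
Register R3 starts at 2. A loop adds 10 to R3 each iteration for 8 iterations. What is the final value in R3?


Starting value: R3 = 2
  Iter 1: R3 = 2 + 10 = 12
  Iter 2: R3 = 12 + 10 = 22
  Iter 3: R3 = 22 + 10 = 32
  Iter 4: R3 = 32 + 10 = 42
  Iter 5: R3 = 42 + 10 = 52
  Iter 6: R3 = 52 + 10 = 62
  Iter 7: R3 = 62 + 10 = 72
  Iter 8: R3 = 72 + 10 = 82
Final: R3 = 82

82


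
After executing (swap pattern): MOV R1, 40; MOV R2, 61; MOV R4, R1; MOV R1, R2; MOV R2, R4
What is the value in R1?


Register state trace (swap pattern):
  MOV R1, 40  → R1 = 40
  MOV R2, 61  → R2 = 61
  MOV R4, R1  → R4 = 40  (save R1)
  MOV R1, R2  → R1 = 61  (R1 gets R2's value)
  MOV R2, R4  → R2 = 40  (R2 gets saved value)
Final: R1 = 61

61


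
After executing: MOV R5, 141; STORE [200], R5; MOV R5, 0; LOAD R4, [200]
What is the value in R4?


Register and memory trace:
  MOV R5, 141  → R5 = 141
  STORE [200], R5  → mem[200] = 141
  MOV R5, 0  → R5 = 0
  LOAD R4, [200]  → R4 = mem[200] = 141
Final: R4 = 141

141


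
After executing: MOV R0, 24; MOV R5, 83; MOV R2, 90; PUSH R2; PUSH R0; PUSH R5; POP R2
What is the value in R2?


Stack trace (top is rightmost):
  MOV R0, 24  → R0 = 24
  MOV R5, 83  → R5 = 83
  MOV R2, 90  → R2 = 90
  PUSH R2  → stack: [90]
  PUSH R0  → stack: [90, 24]
  PUSH R5  → stack: [90, 24, 83]
  POP R2  → R2 = 83, stack: [90, 24]
Final: R2 = 83

83
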